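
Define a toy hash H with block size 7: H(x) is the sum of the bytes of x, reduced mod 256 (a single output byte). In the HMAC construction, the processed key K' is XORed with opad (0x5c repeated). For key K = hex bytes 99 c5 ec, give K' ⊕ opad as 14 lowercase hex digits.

Key hex bytes 99 c5 ec is 3 bytes ≤ B = 7; zero-pad to 7 bytes: K' = 99 c5 ec 00 00 00 00.
XOR each byte with 0x5c: 99⊕5c=c5, c5⊕5c=99, ec⊕5c=b0, 00⊕5c=5c, 00⊕5c=5c, 00⊕5c=5c, 00⊕5c=5c.

c599b05c5c5c5c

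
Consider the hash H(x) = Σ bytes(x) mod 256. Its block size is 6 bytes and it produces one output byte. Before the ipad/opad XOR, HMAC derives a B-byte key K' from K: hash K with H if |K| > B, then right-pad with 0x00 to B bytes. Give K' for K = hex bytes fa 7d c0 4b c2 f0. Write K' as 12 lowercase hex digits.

Key hex bytes fa 7d c0 4b c2 f0 is exactly B = 6 bytes: K' = fa 7d c0 4b c2 f0.

fa7dc04bc2f0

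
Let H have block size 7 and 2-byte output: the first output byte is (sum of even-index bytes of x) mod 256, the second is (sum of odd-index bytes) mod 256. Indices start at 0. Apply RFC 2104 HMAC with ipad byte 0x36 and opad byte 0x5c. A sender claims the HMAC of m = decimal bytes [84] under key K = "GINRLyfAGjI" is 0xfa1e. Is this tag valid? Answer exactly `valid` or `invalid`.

invalid

Key "GINRLyfAGjI" = 47 49 4e 52 4c 79 66 41 47 6a 49 is 11 bytes > B = 7, so hash it first: H(key) = d7 bf, then zero-pad to 7 bytes: K' = d7 bf 00 00 00 00 00.
K' ⊕ ipad = e1 89 36 36 36 36 36; K' ⊕ opad = 8b e3 5c 5c 5c 5c 5c.
Inner hash: even-index sum = 387 mod 256 = 131; odd-index sum = 329 mod 256 = 73 → 83 49.
Outer hash (recomputed tag): even-index sum = 488 mod 256 = 232; odd-index sum = 542 mod 256 = 30 → e8 1e.
Recomputed tag = e81e; claimed = fa1e → mismatch.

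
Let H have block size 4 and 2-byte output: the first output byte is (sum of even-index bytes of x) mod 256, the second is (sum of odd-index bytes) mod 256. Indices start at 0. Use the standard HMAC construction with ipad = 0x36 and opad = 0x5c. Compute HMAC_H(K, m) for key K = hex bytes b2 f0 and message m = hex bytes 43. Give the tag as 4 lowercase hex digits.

Key hex bytes b2 f0 is 2 bytes ≤ B = 4; zero-pad to 4 bytes: K' = b2 f0 00 00.
K' ⊕ ipad = 84 c6 36 36.  K' ⊕ opad = ee ac 5c 5c.
Inner input = (K'⊕ipad) ∥ m = 84 c6 36 36 ∥ 43.
Inner hash: even-index sum = 253 mod 256 = 253; odd-index sum = 252 mod 256 = 252 → fd fc.
Outer input = (K'⊕opad) ∥ inner = ee ac 5c 5c ∥ fd fc.
Outer hash (tag): even-index sum = 583 mod 256 = 71; odd-index sum = 516 mod 256 = 4 → 47 04.

4704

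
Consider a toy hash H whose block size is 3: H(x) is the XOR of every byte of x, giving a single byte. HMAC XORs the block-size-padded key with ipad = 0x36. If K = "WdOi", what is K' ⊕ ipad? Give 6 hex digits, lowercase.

Key "WdOi" = 57 64 4f 69 is 4 bytes > B = 3, so hash it first: H(key) = 15, then zero-pad to 3 bytes: K' = 15 00 00.
XOR each byte with 0x36: 15⊕36=23, 00⊕36=36, 00⊕36=36.

233636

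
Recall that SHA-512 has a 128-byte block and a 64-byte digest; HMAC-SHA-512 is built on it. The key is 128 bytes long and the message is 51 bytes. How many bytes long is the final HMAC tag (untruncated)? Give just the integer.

64

The tag is one SHA-512 digest: 64 bytes.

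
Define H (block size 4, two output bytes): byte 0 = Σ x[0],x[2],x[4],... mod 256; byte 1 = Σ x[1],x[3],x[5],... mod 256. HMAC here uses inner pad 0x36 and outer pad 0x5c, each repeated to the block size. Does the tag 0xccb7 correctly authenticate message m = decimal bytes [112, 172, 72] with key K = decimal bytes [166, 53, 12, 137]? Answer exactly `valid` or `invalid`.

Key decimal bytes [166, 53, 12, 137] = a6 35 0c 89 is exactly B = 4 bytes: K' = a6 35 0c 89.
K' ⊕ ipad = 90 03 3a bf; K' ⊕ opad = fa 69 50 d5.
Inner hash: even-index sum = 386 mod 256 = 130; odd-index sum = 366 mod 256 = 110 → 82 6e.
Outer hash (recomputed tag): even-index sum = 460 mod 256 = 204; odd-index sum = 428 mod 256 = 172 → cc ac.
Recomputed tag = ccac; claimed = ccb7 → mismatch.

invalid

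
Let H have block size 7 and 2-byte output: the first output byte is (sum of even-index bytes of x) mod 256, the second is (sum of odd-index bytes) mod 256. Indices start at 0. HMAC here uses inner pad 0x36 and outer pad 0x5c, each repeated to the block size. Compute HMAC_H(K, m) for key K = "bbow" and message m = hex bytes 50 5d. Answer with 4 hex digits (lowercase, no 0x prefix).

443b

Key "bbow" = 62 62 6f 77 is 4 bytes ≤ B = 7; zero-pad to 7 bytes: K' = 62 62 6f 77 00 00 00.
K' ⊕ ipad = 54 54 59 41 36 36 36.  K' ⊕ opad = 3e 3e 33 2b 5c 5c 5c.
Inner input = (K'⊕ipad) ∥ m = 54 54 59 41 36 36 36 ∥ 50 5d.
Inner hash: even-index sum = 374 mod 256 = 118; odd-index sum = 283 mod 256 = 27 → 76 1b.
Outer input = (K'⊕opad) ∥ inner = 3e 3e 33 2b 5c 5c 5c ∥ 76 1b.
Outer hash (tag): even-index sum = 324 mod 256 = 68; odd-index sum = 315 mod 256 = 59 → 44 3b.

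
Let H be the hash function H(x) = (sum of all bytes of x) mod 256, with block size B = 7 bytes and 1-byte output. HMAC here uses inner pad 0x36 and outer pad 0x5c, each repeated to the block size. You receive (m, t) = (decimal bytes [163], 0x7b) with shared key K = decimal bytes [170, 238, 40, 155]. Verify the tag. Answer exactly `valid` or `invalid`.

Key decimal bytes [170, 238, 40, 155] = aa ee 28 9b is 4 bytes ≤ B = 7; zero-pad to 7 bytes: K' = aa ee 28 9b 00 00 00.
K' ⊕ ipad = 9c d8 1e ad 36 36 36; K' ⊕ opad = f6 b2 74 c7 5c 5c 5c.
Inner hash: sum = 156+216+30+173+54+54+54+163 = 900; mod 256 = 132 → 84.
Outer hash (recomputed tag): sum = 246+178+116+199+92+92+92+132 = 1147; mod 256 = 123 → 7b.
Recomputed tag = 7b; claimed = 7b → match.

valid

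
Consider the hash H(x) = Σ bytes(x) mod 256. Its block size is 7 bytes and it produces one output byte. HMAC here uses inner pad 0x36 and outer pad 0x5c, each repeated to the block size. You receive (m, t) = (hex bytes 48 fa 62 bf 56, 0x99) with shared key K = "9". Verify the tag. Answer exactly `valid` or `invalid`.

Key "9" = 39 is 1 byte ≤ B = 7; zero-pad to 7 bytes: K' = 39 00 00 00 00 00 00.
K' ⊕ ipad = 0f 36 36 36 36 36 36; K' ⊕ opad = 65 5c 5c 5c 5c 5c 5c.
Inner hash: sum = 15+54+54+54+54+54+54+72+250+98+191+86 = 1036; mod 256 = 12 → 0c.
Outer hash (recomputed tag): sum = 101+92+92+92+92+92+92+12 = 665; mod 256 = 153 → 99.
Recomputed tag = 99; claimed = 99 → match.

valid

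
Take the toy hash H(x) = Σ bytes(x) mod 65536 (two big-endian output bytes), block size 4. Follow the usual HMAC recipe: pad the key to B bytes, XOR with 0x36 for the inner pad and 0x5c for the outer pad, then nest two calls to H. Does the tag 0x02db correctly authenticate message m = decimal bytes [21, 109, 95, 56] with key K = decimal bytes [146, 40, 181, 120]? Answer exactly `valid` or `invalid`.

invalid

Key decimal bytes [146, 40, 181, 120] = 92 28 b5 78 is exactly B = 4 bytes: K' = 92 28 b5 78.
K' ⊕ ipad = a4 1e 83 4e; K' ⊕ opad = ce 74 e9 24.
Inner hash: sum = 164+30+131+78+21+109+95+56 = 684 → 02 ac.
Outer hash (recomputed tag): sum = 206+116+233+36+2+172 = 765 → 02 fd.
Recomputed tag = 02fd; claimed = 02db → mismatch.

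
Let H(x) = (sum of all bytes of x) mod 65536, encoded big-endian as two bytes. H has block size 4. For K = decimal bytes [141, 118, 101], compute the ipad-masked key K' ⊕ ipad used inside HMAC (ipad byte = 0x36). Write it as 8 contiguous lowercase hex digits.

Key decimal bytes [141, 118, 101] = 8d 76 65 is 3 bytes ≤ B = 4; zero-pad to 4 bytes: K' = 8d 76 65 00.
XOR each byte with 0x36: 8d⊕36=bb, 76⊕36=40, 65⊕36=53, 00⊕36=36.

bb405336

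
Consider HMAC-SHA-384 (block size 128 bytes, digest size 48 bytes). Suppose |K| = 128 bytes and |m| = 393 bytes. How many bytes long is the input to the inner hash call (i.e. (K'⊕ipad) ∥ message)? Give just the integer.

521

Key is 128 ≤ 128 bytes, zero-padded: |K'| = 128.
Inner input = (K'⊕ipad) ∥ m → 128 + 393 = 521 bytes.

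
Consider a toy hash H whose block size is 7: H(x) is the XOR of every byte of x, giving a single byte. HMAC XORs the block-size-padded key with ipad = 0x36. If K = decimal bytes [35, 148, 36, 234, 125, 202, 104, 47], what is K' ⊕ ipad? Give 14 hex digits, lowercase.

Key decimal bytes [35, 148, 36, 234, 125, 202, 104, 47] = 23 94 24 ea 7d ca 68 2f is 8 bytes > B = 7, so hash it first: H(key) = 89, then zero-pad to 7 bytes: K' = 89 00 00 00 00 00 00.
XOR each byte with 0x36: 89⊕36=bf, 00⊕36=36, 00⊕36=36, 00⊕36=36, 00⊕36=36, 00⊕36=36, 00⊕36=36.

bf363636363636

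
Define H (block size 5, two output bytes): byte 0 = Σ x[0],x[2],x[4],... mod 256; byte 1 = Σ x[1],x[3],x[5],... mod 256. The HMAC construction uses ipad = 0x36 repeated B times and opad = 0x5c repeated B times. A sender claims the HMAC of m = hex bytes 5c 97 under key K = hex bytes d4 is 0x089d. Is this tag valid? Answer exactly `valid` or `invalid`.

Key hex bytes d4 is 1 byte ≤ B = 5; zero-pad to 5 bytes: K' = d4 00 00 00 00.
K' ⊕ ipad = e2 36 36 36 36; K' ⊕ opad = 88 5c 5c 5c 5c.
Inner hash: even-index sum = 485 mod 256 = 229; odd-index sum = 200 mod 256 = 200 → e5 c8.
Outer hash (recomputed tag): even-index sum = 520 mod 256 = 8; odd-index sum = 413 mod 256 = 157 → 08 9d.
Recomputed tag = 089d; claimed = 089d → match.

valid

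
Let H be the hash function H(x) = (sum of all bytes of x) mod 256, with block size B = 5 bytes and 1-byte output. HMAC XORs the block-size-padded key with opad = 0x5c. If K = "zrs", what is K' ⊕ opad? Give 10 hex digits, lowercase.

262e2f5c5c

Key "zrs" = 7a 72 73 is 3 bytes ≤ B = 5; zero-pad to 5 bytes: K' = 7a 72 73 00 00.
XOR each byte with 0x5c: 7a⊕5c=26, 72⊕5c=2e, 73⊕5c=2f, 00⊕5c=5c, 00⊕5c=5c.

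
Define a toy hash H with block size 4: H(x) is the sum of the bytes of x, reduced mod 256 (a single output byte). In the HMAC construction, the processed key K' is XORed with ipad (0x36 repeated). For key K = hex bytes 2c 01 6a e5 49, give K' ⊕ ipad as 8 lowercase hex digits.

f3363636

Key hex bytes 2c 01 6a e5 49 is 5 bytes > B = 4, so hash it first: H(key) = c5, then zero-pad to 4 bytes: K' = c5 00 00 00.
XOR each byte with 0x36: c5⊕36=f3, 00⊕36=36, 00⊕36=36, 00⊕36=36.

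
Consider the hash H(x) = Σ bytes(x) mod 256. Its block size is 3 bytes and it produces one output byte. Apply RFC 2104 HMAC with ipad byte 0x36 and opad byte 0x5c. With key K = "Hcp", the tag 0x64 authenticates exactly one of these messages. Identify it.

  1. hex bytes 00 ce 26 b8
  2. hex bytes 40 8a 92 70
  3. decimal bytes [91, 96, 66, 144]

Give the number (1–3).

Key "Hcp" = 48 63 70 is exactly B = 3 bytes: K' = 48 63 70.
K' ⊕ ipad = 7e 55 46; K' ⊕ opad = 14 3f 2c.
m1: inner = H(7e 55 46 00 ce 26 b8) = c5; tag = H(14 3f 2c c5) = 44
m2: inner = H(7e 55 46 40 8a 92 70) = e5; tag = H(14 3f 2c e5) = 64 ← matches
m3: inner = H(7e 55 46 5b 60 42 90) = a6; tag = H(14 3f 2c a6) = 25

2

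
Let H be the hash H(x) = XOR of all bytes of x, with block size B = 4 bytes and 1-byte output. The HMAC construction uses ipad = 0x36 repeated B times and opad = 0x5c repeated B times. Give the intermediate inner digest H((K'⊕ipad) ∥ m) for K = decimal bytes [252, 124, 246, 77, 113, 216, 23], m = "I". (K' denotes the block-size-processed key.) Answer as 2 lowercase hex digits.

Key decimal bytes [252, 124, 246, 77, 113, 216, 23] = fc 7c f6 4d 71 d8 17 is 7 bytes > B = 4, so hash it first: H(key) = 85, then zero-pad to 4 bytes: K' = 85 00 00 00.
K' ⊕ ipad = b3 36 36 36.
Inner input = b3 36 36 36 ∥ 49.
Inner hash: XOR b3⊕36⊕36⊕36⊕49 = cc.

cc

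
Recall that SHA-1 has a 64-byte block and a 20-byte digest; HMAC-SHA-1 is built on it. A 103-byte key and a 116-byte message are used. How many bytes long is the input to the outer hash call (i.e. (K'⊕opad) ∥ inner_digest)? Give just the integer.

Key is 103 > 64 bytes, so it is hashed to 20 bytes then zero-padded to 64: |K'| = 64.
Outer input = (K'⊕opad) ∥ H(inner) → 64 + 20 = 84 bytes.

84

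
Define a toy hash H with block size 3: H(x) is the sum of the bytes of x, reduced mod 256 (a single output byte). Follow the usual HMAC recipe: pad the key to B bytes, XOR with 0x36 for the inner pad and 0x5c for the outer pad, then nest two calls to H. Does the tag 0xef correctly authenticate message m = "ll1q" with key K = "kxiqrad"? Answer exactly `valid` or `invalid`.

invalid

Key "kxiqrad" = 6b 78 69 71 72 61 64 is 7 bytes > B = 3, so hash it first: H(key) = f4, then zero-pad to 3 bytes: K' = f4 00 00.
K' ⊕ ipad = c2 36 36; K' ⊕ opad = a8 5c 5c.
Inner hash: sum = 194+54+54+108+108+49+113 = 680; mod 256 = 168 → a8.
Outer hash (recomputed tag): sum = 168+92+92+168 = 520; mod 256 = 8 → 08.
Recomputed tag = 08; claimed = ef → mismatch.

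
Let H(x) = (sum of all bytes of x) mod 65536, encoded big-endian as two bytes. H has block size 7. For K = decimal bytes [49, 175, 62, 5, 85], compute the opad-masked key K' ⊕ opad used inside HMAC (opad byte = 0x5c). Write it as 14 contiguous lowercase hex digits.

6df36259095c5c

Key decimal bytes [49, 175, 62, 5, 85] = 31 af 3e 05 55 is 5 bytes ≤ B = 7; zero-pad to 7 bytes: K' = 31 af 3e 05 55 00 00.
XOR each byte with 0x5c: 31⊕5c=6d, af⊕5c=f3, 3e⊕5c=62, 05⊕5c=59, 55⊕5c=09, 00⊕5c=5c, 00⊕5c=5c.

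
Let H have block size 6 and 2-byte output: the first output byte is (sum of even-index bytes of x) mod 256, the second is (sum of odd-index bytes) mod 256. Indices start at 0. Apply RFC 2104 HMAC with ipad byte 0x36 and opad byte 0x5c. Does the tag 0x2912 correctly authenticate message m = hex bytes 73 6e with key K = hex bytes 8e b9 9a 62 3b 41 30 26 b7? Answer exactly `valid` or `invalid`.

Key hex bytes 8e b9 9a 62 3b 41 30 26 b7 is 9 bytes > B = 6, so hash it first: H(key) = 4a 82, then zero-pad to 6 bytes: K' = 4a 82 00 00 00 00.
K' ⊕ ipad = 7c b4 36 36 36 36; K' ⊕ opad = 16 de 5c 5c 5c 5c.
Inner hash: even-index sum = 347 mod 256 = 91; odd-index sum = 398 mod 256 = 142 → 5b 8e.
Outer hash (recomputed tag): even-index sum = 297 mod 256 = 41; odd-index sum = 548 mod 256 = 36 → 29 24.
Recomputed tag = 2924; claimed = 2912 → mismatch.

invalid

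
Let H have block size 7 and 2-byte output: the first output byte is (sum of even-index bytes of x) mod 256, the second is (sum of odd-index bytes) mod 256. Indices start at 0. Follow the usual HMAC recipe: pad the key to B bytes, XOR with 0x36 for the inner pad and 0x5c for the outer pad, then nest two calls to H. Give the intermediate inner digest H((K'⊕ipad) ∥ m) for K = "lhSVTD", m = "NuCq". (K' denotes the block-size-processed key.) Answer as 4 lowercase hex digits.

Key "lhSVTD" = 6c 68 53 56 54 44 is 6 bytes ≤ B = 7; zero-pad to 7 bytes: K' = 6c 68 53 56 54 44 00.
K' ⊕ ipad = 5a 5e 65 60 62 72 36.
Inner input = 5a 5e 65 60 62 72 36 ∥ 4e 75 43 71.
Inner hash: even-index sum = 573 mod 256 = 61; odd-index sum = 449 mod 256 = 193 → 3d c1.

3dc1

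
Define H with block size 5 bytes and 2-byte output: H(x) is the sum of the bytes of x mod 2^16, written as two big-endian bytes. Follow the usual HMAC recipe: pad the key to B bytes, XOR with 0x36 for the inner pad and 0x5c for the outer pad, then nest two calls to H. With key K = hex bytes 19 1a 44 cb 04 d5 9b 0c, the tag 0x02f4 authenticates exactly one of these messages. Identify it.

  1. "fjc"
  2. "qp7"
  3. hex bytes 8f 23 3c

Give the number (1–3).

Key hex bytes 19 1a 44 cb 04 d5 9b 0c is 8 bytes > B = 5, so hash it first: H(key) = 02 c2, then zero-pad to 5 bytes: K' = 02 c2 00 00 00.
K' ⊕ ipad = 34 f4 36 36 36; K' ⊕ opad = 5e 9e 5c 5c 5c.
m1: inner = H(34 f4 36 36 36 66 6a 63) = 02 fd; tag = H(5e 9e 5c 5c 5c 02 fd) = 030f
m2: inner = H(34 f4 36 36 36 71 70 37) = 02 e2; tag = H(5e 9e 5c 5c 5c 02 e2) = 02f4 ← matches
m3: inner = H(34 f4 36 36 36 8f 23 3c) = 02 b8; tag = H(5e 9e 5c 5c 5c 02 b8) = 02ca

2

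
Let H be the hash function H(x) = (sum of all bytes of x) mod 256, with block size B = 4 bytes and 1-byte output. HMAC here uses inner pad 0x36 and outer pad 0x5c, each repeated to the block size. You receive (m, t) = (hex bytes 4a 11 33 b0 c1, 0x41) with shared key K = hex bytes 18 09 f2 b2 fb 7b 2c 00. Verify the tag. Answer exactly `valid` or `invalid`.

valid

Key hex bytes 18 09 f2 b2 fb 7b 2c 00 is 8 bytes > B = 4, so hash it first: H(key) = 67, then zero-pad to 4 bytes: K' = 67 00 00 00.
K' ⊕ ipad = 51 36 36 36; K' ⊕ opad = 3b 5c 5c 5c.
Inner hash: sum = 81+54+54+54+74+17+51+176+193 = 754; mod 256 = 242 → f2.
Outer hash (recomputed tag): sum = 59+92+92+92+242 = 577; mod 256 = 65 → 41.
Recomputed tag = 41; claimed = 41 → match.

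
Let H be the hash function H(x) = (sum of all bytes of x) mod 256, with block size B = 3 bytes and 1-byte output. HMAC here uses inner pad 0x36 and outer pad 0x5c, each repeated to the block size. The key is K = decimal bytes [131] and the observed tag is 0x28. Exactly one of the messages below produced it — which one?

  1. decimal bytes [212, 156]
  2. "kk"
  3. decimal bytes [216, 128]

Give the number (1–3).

Key decimal bytes [131] = 83 is 1 byte ≤ B = 3; zero-pad to 3 bytes: K' = 83 00 00.
K' ⊕ ipad = b5 36 36; K' ⊕ opad = df 5c 5c.
m1: inner = H(b5 36 36 d4 9c) = 91; tag = H(df 5c 5c 91) = 28 ← matches
m2: inner = H(b5 36 36 6b 6b) = f7; tag = H(df 5c 5c f7) = 8e
m3: inner = H(b5 36 36 d8 80) = 79; tag = H(df 5c 5c 79) = 10

1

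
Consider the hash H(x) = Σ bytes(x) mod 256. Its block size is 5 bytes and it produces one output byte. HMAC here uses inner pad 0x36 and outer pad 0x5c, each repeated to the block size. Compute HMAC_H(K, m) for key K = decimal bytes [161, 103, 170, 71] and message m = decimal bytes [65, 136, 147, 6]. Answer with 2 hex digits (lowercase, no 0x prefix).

32

Key decimal bytes [161, 103, 170, 71] = a1 67 aa 47 is 4 bytes ≤ B = 5; zero-pad to 5 bytes: K' = a1 67 aa 47 00.
K' ⊕ ipad = 97 51 9c 71 36.  K' ⊕ opad = fd 3b f6 1b 5c.
Inner input = (K'⊕ipad) ∥ m = 97 51 9c 71 36 ∥ 41 88 93 06.
Inner hash: sum = 151+81+156+113+54+65+136+147+6 = 909; mod 256 = 141 → 8d.
Outer input = (K'⊕opad) ∥ inner = fd 3b f6 1b 5c ∥ 8d.
Outer hash (tag): sum = 253+59+246+27+92+141 = 818; mod 256 = 50 → 32.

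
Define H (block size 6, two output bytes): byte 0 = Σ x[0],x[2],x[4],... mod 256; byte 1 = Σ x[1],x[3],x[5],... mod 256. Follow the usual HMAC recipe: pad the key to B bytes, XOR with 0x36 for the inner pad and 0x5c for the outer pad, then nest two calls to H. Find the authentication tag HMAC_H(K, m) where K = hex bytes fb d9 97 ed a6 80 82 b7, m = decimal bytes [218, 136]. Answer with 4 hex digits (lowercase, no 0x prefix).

Key hex bytes fb d9 97 ed a6 80 82 b7 is 8 bytes > B = 6, so hash it first: H(key) = ba fd, then zero-pad to 6 bytes: K' = ba fd 00 00 00 00.
K' ⊕ ipad = 8c cb 36 36 36 36.  K' ⊕ opad = e6 a1 5c 5c 5c 5c.
Inner input = (K'⊕ipad) ∥ m = 8c cb 36 36 36 36 ∥ da 88.
Inner hash: even-index sum = 466 mod 256 = 210; odd-index sum = 447 mod 256 = 191 → d2 bf.
Outer input = (K'⊕opad) ∥ inner = e6 a1 5c 5c 5c 5c ∥ d2 bf.
Outer hash (tag): even-index sum = 624 mod 256 = 112; odd-index sum = 536 mod 256 = 24 → 70 18.

7018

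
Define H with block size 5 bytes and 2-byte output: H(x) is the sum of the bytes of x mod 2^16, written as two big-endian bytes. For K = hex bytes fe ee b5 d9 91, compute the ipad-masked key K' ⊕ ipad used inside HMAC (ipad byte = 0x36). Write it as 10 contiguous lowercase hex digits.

Key hex bytes fe ee b5 d9 91 is exactly B = 5 bytes: K' = fe ee b5 d9 91.
XOR each byte with 0x36: fe⊕36=c8, ee⊕36=d8, b5⊕36=83, d9⊕36=ef, 91⊕36=a7.

c8d883efa7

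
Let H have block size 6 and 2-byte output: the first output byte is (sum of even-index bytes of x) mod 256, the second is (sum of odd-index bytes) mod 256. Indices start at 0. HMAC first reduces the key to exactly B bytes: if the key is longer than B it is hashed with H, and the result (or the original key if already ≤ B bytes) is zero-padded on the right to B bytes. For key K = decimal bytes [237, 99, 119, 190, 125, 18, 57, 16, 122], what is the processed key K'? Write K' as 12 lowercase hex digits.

|K| = 9 > B = 6, so first hash the key.
H(K): even-index sum = 660 mod 256 = 148; odd-index sum = 323 mod 256 = 67 → 94 43.
Zero-pad H(K) = 94 43 to 6 bytes: K' = 94 43 00 00 00 00.

944300000000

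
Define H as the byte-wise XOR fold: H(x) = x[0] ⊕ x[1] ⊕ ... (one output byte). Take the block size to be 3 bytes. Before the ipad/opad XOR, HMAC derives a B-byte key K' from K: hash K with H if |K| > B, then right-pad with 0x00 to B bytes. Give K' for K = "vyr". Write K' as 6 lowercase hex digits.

Key "vyr" = 76 79 72 is exactly B = 3 bytes: K' = 76 79 72.

767972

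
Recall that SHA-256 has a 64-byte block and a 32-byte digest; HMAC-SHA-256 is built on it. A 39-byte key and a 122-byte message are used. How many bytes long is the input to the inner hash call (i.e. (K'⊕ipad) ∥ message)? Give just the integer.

Key is 39 ≤ 64 bytes, zero-padded: |K'| = 64.
Inner input = (K'⊕ipad) ∥ m → 64 + 122 = 186 bytes.

186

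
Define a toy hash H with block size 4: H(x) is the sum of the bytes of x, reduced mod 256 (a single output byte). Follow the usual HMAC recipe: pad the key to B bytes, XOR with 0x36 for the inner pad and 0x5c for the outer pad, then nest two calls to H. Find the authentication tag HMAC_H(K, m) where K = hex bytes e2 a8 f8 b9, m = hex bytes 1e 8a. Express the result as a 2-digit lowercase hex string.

b2

Key hex bytes e2 a8 f8 b9 is exactly B = 4 bytes: K' = e2 a8 f8 b9.
K' ⊕ ipad = d4 9e ce 8f.  K' ⊕ opad = be f4 a4 e5.
Inner input = (K'⊕ipad) ∥ m = d4 9e ce 8f ∥ 1e 8a.
Inner hash: sum = 212+158+206+143+30+138 = 887; mod 256 = 119 → 77.
Outer input = (K'⊕opad) ∥ inner = be f4 a4 e5 ∥ 77.
Outer hash (tag): sum = 190+244+164+229+119 = 946; mod 256 = 178 → b2.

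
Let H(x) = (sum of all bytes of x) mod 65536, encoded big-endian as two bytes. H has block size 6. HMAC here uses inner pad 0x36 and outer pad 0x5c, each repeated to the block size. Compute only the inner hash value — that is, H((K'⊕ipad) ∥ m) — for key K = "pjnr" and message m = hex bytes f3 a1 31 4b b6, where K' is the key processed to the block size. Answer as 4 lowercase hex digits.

Key "pjnr" = 70 6a 6e 72 is 4 bytes ≤ B = 6; zero-pad to 6 bytes: K' = 70 6a 6e 72 00 00.
K' ⊕ ipad = 46 5c 58 44 36 36.
Inner input = 46 5c 58 44 36 36 ∥ f3 a1 31 4b b6.
Inner hash: sum = 70+92+88+68+54+54+243+161+49+75+182 = 1136 → 04 70.

0470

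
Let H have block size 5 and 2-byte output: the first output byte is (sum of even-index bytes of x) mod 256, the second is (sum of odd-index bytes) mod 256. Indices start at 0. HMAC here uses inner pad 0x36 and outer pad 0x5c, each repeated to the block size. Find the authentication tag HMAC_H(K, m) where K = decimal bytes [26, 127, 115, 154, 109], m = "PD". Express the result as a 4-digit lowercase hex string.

Key decimal bytes [26, 127, 115, 154, 109] = 1a 7f 73 9a 6d is exactly B = 5 bytes: K' = 1a 7f 73 9a 6d.
K' ⊕ ipad = 2c 49 45 ac 5b.  K' ⊕ opad = 46 23 2f c6 31.
Inner input = (K'⊕ipad) ∥ m = 2c 49 45 ac 5b ∥ 50 44.
Inner hash: even-index sum = 272 mod 256 = 16; odd-index sum = 325 mod 256 = 69 → 10 45.
Outer input = (K'⊕opad) ∥ inner = 46 23 2f c6 31 ∥ 10 45.
Outer hash (tag): even-index sum = 235 mod 256 = 235; odd-index sum = 249 mod 256 = 249 → eb f9.

ebf9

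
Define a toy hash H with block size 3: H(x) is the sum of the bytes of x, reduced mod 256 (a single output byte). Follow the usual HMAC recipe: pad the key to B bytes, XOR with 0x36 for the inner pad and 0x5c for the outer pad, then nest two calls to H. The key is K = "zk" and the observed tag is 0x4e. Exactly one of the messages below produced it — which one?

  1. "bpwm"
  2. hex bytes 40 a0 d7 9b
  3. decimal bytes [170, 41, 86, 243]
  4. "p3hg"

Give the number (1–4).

Key "zk" = 7a 6b is 2 bytes ≤ B = 3; zero-pad to 3 bytes: K' = 7a 6b 00.
K' ⊕ ipad = 4c 5d 36; K' ⊕ opad = 26 37 5c.
m1: inner = H(4c 5d 36 62 70 77 6d) = 95; tag = H(26 37 5c 95) = 4e ← matches
m2: inner = H(4c 5d 36 40 a0 d7 9b) = 31; tag = H(26 37 5c 31) = ea
m3: inner = H(4c 5d 36 aa 29 56 f3) = fb; tag = H(26 37 5c fb) = b4
m4: inner = H(4c 5d 36 70 33 68 67) = 51; tag = H(26 37 5c 51) = 0a

1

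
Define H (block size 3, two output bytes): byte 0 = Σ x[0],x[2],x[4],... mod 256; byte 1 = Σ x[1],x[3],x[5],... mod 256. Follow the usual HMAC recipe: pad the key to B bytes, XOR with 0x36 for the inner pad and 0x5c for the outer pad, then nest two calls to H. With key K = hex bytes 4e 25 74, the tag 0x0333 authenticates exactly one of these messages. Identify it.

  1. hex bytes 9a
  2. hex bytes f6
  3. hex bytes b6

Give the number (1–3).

3

Key hex bytes 4e 25 74 is exactly B = 3 bytes: K' = 4e 25 74.
K' ⊕ ipad = 78 13 42; K' ⊕ opad = 12 79 28.
m1: inner = H(78 13 42 9a) = ba ad; tag = H(12 79 28 ba ad) = e733
m2: inner = H(78 13 42 f6) = ba 09; tag = H(12 79 28 ba 09) = 4333
m3: inner = H(78 13 42 b6) = ba c9; tag = H(12 79 28 ba c9) = 0333 ← matches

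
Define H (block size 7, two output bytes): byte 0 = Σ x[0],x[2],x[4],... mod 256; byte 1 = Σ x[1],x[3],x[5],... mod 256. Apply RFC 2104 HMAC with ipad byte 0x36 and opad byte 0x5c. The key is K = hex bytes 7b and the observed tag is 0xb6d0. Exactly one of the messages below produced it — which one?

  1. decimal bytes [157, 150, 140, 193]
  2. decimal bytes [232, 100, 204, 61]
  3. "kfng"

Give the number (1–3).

3

Key hex bytes 7b is 1 byte ≤ B = 7; zero-pad to 7 bytes: K' = 7b 00 00 00 00 00 00.
K' ⊕ ipad = 4d 36 36 36 36 36 36; K' ⊕ opad = 27 5c 5c 5c 5c 5c 5c.
m1: inner = H(4d 36 36 36 36 36 36 9d 96 8c c1) = 46 cb; tag = H(27 5c 5c 5c 5c 5c 5c 46 cb) = 065a
m2: inner = H(4d 36 36 36 36 36 36 e8 64 cc 3d) = 90 56; tag = H(27 5c 5c 5c 5c 5c 5c 90 56) = 91a4
m3: inner = H(4d 36 36 36 36 36 36 6b 66 6e 67) = bc 7b; tag = H(27 5c 5c 5c 5c 5c 5c bc 7b) = b6d0 ← matches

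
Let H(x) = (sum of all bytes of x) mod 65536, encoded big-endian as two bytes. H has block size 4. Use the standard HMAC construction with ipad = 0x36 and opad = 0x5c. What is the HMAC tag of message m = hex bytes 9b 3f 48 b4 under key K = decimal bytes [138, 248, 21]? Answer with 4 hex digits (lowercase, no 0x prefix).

Key decimal bytes [138, 248, 21] = 8a f8 15 is 3 bytes ≤ B = 4; zero-pad to 4 bytes: K' = 8a f8 15 00.
K' ⊕ ipad = bc ce 23 36.  K' ⊕ opad = d6 a4 49 5c.
Inner input = (K'⊕ipad) ∥ m = bc ce 23 36 ∥ 9b 3f 48 b4.
Inner hash: sum = 188+206+35+54+155+63+72+180 = 953 → 03 b9.
Outer input = (K'⊕opad) ∥ inner = d6 a4 49 5c ∥ 03 b9.
Outer hash (tag): sum = 214+164+73+92+3+185 = 731 → 02 db.

02db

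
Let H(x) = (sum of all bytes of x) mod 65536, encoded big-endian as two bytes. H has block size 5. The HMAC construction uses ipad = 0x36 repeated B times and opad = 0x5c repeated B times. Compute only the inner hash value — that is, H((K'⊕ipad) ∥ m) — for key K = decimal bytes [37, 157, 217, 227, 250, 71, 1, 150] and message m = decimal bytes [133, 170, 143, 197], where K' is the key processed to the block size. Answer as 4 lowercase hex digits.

Key decimal bytes [37, 157, 217, 227, 250, 71, 1, 150] = 25 9d d9 e3 fa 47 01 96 is 8 bytes > B = 5, so hash it first: H(key) = 04 56, then zero-pad to 5 bytes: K' = 04 56 00 00 00.
K' ⊕ ipad = 32 60 36 36 36.
Inner input = 32 60 36 36 36 ∥ 85 aa 8f c5.
Inner hash: sum = 50+96+54+54+54+133+170+143+197 = 951 → 03 b7.

03b7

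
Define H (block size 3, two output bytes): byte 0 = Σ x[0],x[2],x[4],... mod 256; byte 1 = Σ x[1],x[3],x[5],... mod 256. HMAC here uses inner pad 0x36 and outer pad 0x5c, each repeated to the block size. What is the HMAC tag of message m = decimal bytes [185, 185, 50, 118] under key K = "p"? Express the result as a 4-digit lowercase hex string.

a907

Key "p" = 70 is 1 byte ≤ B = 3; zero-pad to 3 bytes: K' = 70 00 00.
K' ⊕ ipad = 46 36 36.  K' ⊕ opad = 2c 5c 5c.
Inner input = (K'⊕ipad) ∥ m = 46 36 36 ∥ b9 b9 32 76.
Inner hash: even-index sum = 427 mod 256 = 171; odd-index sum = 289 mod 256 = 33 → ab 21.
Outer input = (K'⊕opad) ∥ inner = 2c 5c 5c ∥ ab 21.
Outer hash (tag): even-index sum = 169 mod 256 = 169; odd-index sum = 263 mod 256 = 7 → a9 07.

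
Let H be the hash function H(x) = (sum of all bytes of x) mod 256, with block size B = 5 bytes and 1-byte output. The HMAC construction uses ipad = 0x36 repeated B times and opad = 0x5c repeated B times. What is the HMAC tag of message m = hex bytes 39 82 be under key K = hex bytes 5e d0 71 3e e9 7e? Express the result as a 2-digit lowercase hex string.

4b

Key hex bytes 5e d0 71 3e e9 7e is 6 bytes > B = 5, so hash it first: H(key) = 44, then zero-pad to 5 bytes: K' = 44 00 00 00 00.
K' ⊕ ipad = 72 36 36 36 36.  K' ⊕ opad = 18 5c 5c 5c 5c.
Inner input = (K'⊕ipad) ∥ m = 72 36 36 36 36 ∥ 39 82 be.
Inner hash: sum = 114+54+54+54+54+57+130+190 = 707; mod 256 = 195 → c3.
Outer input = (K'⊕opad) ∥ inner = 18 5c 5c 5c 5c ∥ c3.
Outer hash (tag): sum = 24+92+92+92+92+195 = 587; mod 256 = 75 → 4b.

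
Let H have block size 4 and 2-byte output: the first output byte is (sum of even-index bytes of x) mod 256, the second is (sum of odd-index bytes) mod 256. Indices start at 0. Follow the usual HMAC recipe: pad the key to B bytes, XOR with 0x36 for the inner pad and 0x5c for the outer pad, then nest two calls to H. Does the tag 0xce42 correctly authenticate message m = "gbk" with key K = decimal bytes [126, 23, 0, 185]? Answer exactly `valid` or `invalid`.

valid

Key decimal bytes [126, 23, 0, 185] = 7e 17 00 b9 is exactly B = 4 bytes: K' = 7e 17 00 b9.
K' ⊕ ipad = 48 21 36 8f; K' ⊕ opad = 22 4b 5c e5.
Inner hash: even-index sum = 336 mod 256 = 80; odd-index sum = 274 mod 256 = 18 → 50 12.
Outer hash (recomputed tag): even-index sum = 206 mod 256 = 206; odd-index sum = 322 mod 256 = 66 → ce 42.
Recomputed tag = ce42; claimed = ce42 → match.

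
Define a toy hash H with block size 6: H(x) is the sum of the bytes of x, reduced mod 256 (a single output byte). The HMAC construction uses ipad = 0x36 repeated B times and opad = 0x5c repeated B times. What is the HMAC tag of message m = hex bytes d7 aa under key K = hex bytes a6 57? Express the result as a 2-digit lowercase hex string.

Key hex bytes a6 57 is 2 bytes ≤ B = 6; zero-pad to 6 bytes: K' = a6 57 00 00 00 00.
K' ⊕ ipad = 90 61 36 36 36 36.  K' ⊕ opad = fa 0b 5c 5c 5c 5c.
Inner input = (K'⊕ipad) ∥ m = 90 61 36 36 36 36 ∥ d7 aa.
Inner hash: sum = 144+97+54+54+54+54+215+170 = 842; mod 256 = 74 → 4a.
Outer input = (K'⊕opad) ∥ inner = fa 0b 5c 5c 5c 5c ∥ 4a.
Outer hash (tag): sum = 250+11+92+92+92+92+74 = 703; mod 256 = 191 → bf.

bf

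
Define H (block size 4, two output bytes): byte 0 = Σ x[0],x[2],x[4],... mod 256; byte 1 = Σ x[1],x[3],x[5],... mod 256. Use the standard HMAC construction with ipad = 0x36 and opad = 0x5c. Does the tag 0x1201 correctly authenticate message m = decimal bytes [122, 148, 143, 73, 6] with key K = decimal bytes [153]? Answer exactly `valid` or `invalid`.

Key decimal bytes [153] = 99 is 1 byte ≤ B = 4; zero-pad to 4 bytes: K' = 99 00 00 00.
K' ⊕ ipad = af 36 36 36; K' ⊕ opad = c5 5c 5c 5c.
Inner hash: even-index sum = 500 mod 256 = 244; odd-index sum = 329 mod 256 = 73 → f4 49.
Outer hash (recomputed tag): even-index sum = 533 mod 256 = 21; odd-index sum = 257 mod 256 = 1 → 15 01.
Recomputed tag = 1501; claimed = 1201 → mismatch.

invalid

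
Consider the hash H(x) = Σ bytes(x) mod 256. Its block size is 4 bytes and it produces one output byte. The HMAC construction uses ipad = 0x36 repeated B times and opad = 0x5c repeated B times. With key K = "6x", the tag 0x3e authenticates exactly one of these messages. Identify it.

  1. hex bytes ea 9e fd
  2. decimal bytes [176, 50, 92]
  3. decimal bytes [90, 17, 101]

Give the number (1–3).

2

Key "6x" = 36 78 is 2 bytes ≤ B = 4; zero-pad to 4 bytes: K' = 36 78 00 00.
K' ⊕ ipad = 00 4e 36 36; K' ⊕ opad = 6a 24 5c 5c.
m1: inner = H(00 4e 36 36 ea 9e fd) = 3f; tag = H(6a 24 5c 5c 3f) = 85
m2: inner = H(00 4e 36 36 b0 32 5c) = f8; tag = H(6a 24 5c 5c f8) = 3e ← matches
m3: inner = H(00 4e 36 36 5a 11 65) = 8a; tag = H(6a 24 5c 5c 8a) = d0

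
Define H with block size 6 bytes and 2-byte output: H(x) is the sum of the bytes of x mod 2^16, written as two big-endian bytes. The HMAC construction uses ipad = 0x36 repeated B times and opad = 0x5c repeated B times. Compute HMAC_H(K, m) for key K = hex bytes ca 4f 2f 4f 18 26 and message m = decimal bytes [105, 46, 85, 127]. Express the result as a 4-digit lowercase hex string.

Key hex bytes ca 4f 2f 4f 18 26 is exactly B = 6 bytes: K' = ca 4f 2f 4f 18 26.
K' ⊕ ipad = fc 79 19 79 2e 10.  K' ⊕ opad = 96 13 73 13 44 7a.
Inner input = (K'⊕ipad) ∥ m = fc 79 19 79 2e 10 ∥ 69 2e 55 7f.
Inner hash: sum = 252+121+25+121+46+16+105+46+85+127 = 944 → 03 b0.
Outer input = (K'⊕opad) ∥ inner = 96 13 73 13 44 7a ∥ 03 b0.
Outer hash (tag): sum = 150+19+115+19+68+122+3+176 = 672 → 02 a0.

02a0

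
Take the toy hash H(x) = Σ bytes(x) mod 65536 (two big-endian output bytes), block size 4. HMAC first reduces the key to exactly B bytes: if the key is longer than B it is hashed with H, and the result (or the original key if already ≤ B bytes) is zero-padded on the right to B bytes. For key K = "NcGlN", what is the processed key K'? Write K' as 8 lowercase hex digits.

01b20000

|K| = 5 > B = 4, so first hash the key.
H(K): sum = 78+99+71+108+78 = 434 → 01 b2.
Zero-pad H(K) = 01 b2 to 4 bytes: K' = 01 b2 00 00.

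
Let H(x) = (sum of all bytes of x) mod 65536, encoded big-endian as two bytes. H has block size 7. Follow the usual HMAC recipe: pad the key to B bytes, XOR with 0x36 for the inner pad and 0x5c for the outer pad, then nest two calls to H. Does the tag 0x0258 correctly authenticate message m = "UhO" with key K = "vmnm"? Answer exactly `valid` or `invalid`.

Key "vmnm" = 76 6d 6e 6d is 4 bytes ≤ B = 7; zero-pad to 7 bytes: K' = 76 6d 6e 6d 00 00 00.
K' ⊕ ipad = 40 5b 58 5b 36 36 36; K' ⊕ opad = 2a 31 32 31 5c 5c 5c.
Inner hash: sum = 64+91+88+91+54+54+54+85+104+79 = 764 → 02 fc.
Outer hash (recomputed tag): sum = 42+49+50+49+92+92+92+2+252 = 720 → 02 d0.
Recomputed tag = 02d0; claimed = 0258 → mismatch.

invalid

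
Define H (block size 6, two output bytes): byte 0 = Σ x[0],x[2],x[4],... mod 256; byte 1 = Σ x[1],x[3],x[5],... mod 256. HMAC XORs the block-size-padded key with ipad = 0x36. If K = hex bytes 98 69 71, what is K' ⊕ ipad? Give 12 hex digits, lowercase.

ae5f47363636

Key hex bytes 98 69 71 is 3 bytes ≤ B = 6; zero-pad to 6 bytes: K' = 98 69 71 00 00 00.
XOR each byte with 0x36: 98⊕36=ae, 69⊕36=5f, 71⊕36=47, 00⊕36=36, 00⊕36=36, 00⊕36=36.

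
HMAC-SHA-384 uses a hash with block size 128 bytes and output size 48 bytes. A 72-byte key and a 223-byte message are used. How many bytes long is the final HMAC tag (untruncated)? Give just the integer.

48

The tag is one SHA-384 digest: 48 bytes.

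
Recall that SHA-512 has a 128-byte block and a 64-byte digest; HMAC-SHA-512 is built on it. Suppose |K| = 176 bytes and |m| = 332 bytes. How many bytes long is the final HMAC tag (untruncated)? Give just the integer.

The tag is one SHA-512 digest: 64 bytes.

64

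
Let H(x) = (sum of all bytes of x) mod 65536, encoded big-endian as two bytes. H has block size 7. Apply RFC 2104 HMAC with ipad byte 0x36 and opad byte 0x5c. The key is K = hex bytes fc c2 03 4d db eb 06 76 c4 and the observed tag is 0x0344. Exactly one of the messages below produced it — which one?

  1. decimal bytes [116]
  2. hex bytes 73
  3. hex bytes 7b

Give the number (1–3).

Key hex bytes fc c2 03 4d db eb 06 76 c4 is 9 bytes > B = 7, so hash it first: H(key) = 05 14, then zero-pad to 7 bytes: K' = 05 14 00 00 00 00 00.
K' ⊕ ipad = 33 22 36 36 36 36 36; K' ⊕ opad = 59 48 5c 5c 5c 5c 5c.
m1: inner = H(33 22 36 36 36 36 36 74) = 01 d7; tag = H(59 48 5c 5c 5c 5c 5c 01 d7) = 0345
m2: inner = H(33 22 36 36 36 36 36 73) = 01 d6; tag = H(59 48 5c 5c 5c 5c 5c 01 d6) = 0344 ← matches
m3: inner = H(33 22 36 36 36 36 36 7b) = 01 de; tag = H(59 48 5c 5c 5c 5c 5c 01 de) = 034c

2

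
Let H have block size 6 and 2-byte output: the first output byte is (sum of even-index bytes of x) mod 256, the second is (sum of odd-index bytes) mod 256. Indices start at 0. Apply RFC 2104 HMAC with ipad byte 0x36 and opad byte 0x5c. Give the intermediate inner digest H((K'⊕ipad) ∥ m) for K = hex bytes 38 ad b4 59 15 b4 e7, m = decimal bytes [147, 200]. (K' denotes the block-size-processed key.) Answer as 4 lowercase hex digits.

Key hex bytes 38 ad b4 59 15 b4 e7 is 7 bytes > B = 6, so hash it first: H(key) = e8 ba, then zero-pad to 6 bytes: K' = e8 ba 00 00 00 00.
K' ⊕ ipad = de 8c 36 36 36 36.
Inner input = de 8c 36 36 36 36 ∥ 93 c8.
Inner hash: even-index sum = 477 mod 256 = 221; odd-index sum = 448 mod 256 = 192 → dd c0.

ddc0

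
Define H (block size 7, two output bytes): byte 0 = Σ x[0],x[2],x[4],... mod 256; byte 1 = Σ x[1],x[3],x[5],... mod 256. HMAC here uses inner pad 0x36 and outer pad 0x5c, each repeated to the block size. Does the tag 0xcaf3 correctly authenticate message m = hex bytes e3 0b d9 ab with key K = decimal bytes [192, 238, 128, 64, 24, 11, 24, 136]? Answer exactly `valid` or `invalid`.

invalid

Key decimal bytes [192, 238, 128, 64, 24, 11, 24, 136] = c0 ee 80 40 18 0b 18 88 is 8 bytes > B = 7, so hash it first: H(key) = 70 c1, then zero-pad to 7 bytes: K' = 70 c1 00 00 00 00 00.
K' ⊕ ipad = 46 f7 36 36 36 36 36; K' ⊕ opad = 2c 9d 5c 5c 5c 5c 5c.
Inner hash: even-index sum = 414 mod 256 = 158; odd-index sum = 799 mod 256 = 31 → 9e 1f.
Outer hash (recomputed tag): even-index sum = 351 mod 256 = 95; odd-index sum = 499 mod 256 = 243 → 5f f3.
Recomputed tag = 5ff3; claimed = caf3 → mismatch.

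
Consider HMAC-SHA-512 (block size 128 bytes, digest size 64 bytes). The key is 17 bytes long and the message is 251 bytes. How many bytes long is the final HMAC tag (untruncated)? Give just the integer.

64

The tag is one SHA-512 digest: 64 bytes.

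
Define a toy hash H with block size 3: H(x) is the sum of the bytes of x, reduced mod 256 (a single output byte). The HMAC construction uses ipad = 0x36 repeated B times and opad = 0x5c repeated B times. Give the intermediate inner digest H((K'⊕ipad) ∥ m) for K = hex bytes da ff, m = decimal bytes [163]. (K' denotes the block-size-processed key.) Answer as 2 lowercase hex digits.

Key hex bytes da ff is 2 bytes ≤ B = 3; zero-pad to 3 bytes: K' = da ff 00.
K' ⊕ ipad = ec c9 36.
Inner input = ec c9 36 ∥ a3.
Inner hash: sum = 236+201+54+163 = 654; mod 256 = 142 → 8e.

8e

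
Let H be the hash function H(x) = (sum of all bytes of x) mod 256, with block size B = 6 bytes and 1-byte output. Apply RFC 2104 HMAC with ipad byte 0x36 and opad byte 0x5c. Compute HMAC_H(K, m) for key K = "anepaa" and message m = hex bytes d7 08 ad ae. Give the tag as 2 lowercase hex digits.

Key "anepaa" = 61 6e 65 70 61 61 is exactly B = 6 bytes: K' = 61 6e 65 70 61 61.
K' ⊕ ipad = 57 58 53 46 57 57.  K' ⊕ opad = 3d 32 39 2c 3d 3d.
Inner input = (K'⊕ipad) ∥ m = 57 58 53 46 57 57 ∥ d7 08 ad ae.
Inner hash: sum = 87+88+83+70+87+87+215+8+173+174 = 1072; mod 256 = 48 → 30.
Outer input = (K'⊕opad) ∥ inner = 3d 32 39 2c 3d 3d ∥ 30.
Outer hash (tag): sum = 61+50+57+44+61+61+48 = 382; mod 256 = 126 → 7e.

7e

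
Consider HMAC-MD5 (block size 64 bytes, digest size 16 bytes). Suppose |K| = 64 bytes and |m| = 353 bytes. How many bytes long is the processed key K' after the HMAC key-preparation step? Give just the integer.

64

Key is 64 ≤ 64 bytes, zero-padded: |K'| = 64.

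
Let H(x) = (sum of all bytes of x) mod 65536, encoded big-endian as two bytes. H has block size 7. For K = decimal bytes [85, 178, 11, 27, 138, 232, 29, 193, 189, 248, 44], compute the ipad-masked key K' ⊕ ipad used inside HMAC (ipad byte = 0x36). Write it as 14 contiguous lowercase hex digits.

Key decimal bytes [85, 178, 11, 27, 138, 232, 29, 193, 189, 248, 44] = 55 b2 0b 1b 8a e8 1d c1 bd f8 2c is 11 bytes > B = 7, so hash it first: H(key) = 05 5e, then zero-pad to 7 bytes: K' = 05 5e 00 00 00 00 00.
XOR each byte with 0x36: 05⊕36=33, 5e⊕36=68, 00⊕36=36, 00⊕36=36, 00⊕36=36, 00⊕36=36, 00⊕36=36.

33683636363636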